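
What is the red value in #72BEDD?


Color: #72BEDD
R = 72 = 114
G = BE = 190
B = DD = 221
Red = 114


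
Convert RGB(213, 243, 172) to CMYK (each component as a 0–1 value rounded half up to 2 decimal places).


R'=213/255≈0.8353, G'=243/255≈0.9529, B'=172/255≈0.6745
K = 1 - max(R',G',B') = 1 - 243/255 = 12/255 = 0.04705… → 0.05
(1-R'-K)/(1-K) simplifies to (max-R)/max with max = 243:
C = (243-213)/243 = 30/243 = 0.12345… → 0.12
M = (243-243)/243 = 0/243 = 0 → 0.00
Y = (243-172)/243 = 71/243 = 0.29218… → 0.29
= CMYK(0.12, 0.00, 0.29, 0.05)


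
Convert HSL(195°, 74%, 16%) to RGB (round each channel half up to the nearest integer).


H=195°, S=0.74, L=0.16
C = (1-|2L-1|)×S = (1-|-0.68|)×0.74 = 0.2368
H' = H/60 = 195/60 ≈ 3.2500; X = C×(1-|H' mod 2 - 1|) = 0.1776
m = L - C/2 = 0.16 - 0.1184 = 0.0416
Sector ⌊H'⌋ = 3 → (R',G',B') = (0.0, 0.1776, 0.2368)
RGB = ((R'+m)×255, (G'+m)×255, (B'+m)×255) = (10.608, 55.896, 70.992)
Round half up → RGB(11, 56, 71)


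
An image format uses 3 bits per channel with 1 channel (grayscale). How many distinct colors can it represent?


Total bits = 3 bits/channel × 1 channels = 3 bits
Distinct colors = 2^3
= 8 colors


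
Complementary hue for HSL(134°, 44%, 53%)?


Complement = opposite side of color wheel = hue + 180°
H' = (134 + 180) mod 360 = 314°
S and L unchanged.
= HSL(314°, 44%, 53%)


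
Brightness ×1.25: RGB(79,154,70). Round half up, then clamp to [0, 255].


Multiply each channel by 1.25, round half up, clamp to [0, 255]
R: 79×1.25 = 98.75 → round → 99
G: 154×1.25 = 192.5 → round → 193
B: 70×1.25 = 87.5 → round → 88
= RGB(99, 193, 88)


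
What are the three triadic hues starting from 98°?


Triadic: equally spaced at 120° intervals
H1 = 98°
H2 = (98 + 120) mod 360 = 218°
H3 = (98 + 240) mod 360 = 338°
Triadic = 98°, 218°, 338°


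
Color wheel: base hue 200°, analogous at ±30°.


Base hue: 200°
Left analog: (200 - 30) mod 360 = 170°
Right analog: (200 + 30) mod 360 = 230°
Analogous hues = 170° and 230°


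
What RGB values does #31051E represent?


31 → 49 (R)
05 → 5 (G)
1E → 30 (B)
= RGB(49, 5, 30)


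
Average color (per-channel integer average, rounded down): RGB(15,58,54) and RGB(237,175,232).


Midpoint: each channel = ⌊(C₁+C₂)/2⌋
R: ⌊(15+237)/2⌋ = 126
G: ⌊(58+175)/2⌋ = 116
B: ⌊(54+232)/2⌋ = 143
= RGB(126, 116, 143)


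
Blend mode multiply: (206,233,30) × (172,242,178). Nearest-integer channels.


Multiply: C = A×B/255, rounded to nearest integer
R: 206×172/255 = 35432/255 ≈ 138.949 → 139
G: 233×242/255 = 56386/255 ≈ 221.122 → 221
B: 30×178/255 = 5340/255 ≈ 20.941 → 21
= RGB(139, 221, 21)


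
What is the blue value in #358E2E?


Color: #358E2E
R = 35 = 53
G = 8E = 142
B = 2E = 46
Blue = 46


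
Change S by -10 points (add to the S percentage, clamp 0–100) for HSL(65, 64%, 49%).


Original S = 64%
Adjustment = -10 percentage points
New S = 64 + (-10) = 54
Clamp to [0, 100] → 54
= HSL(65°, 54%, 49%)


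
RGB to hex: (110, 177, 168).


R = 110 → 6E (hex)
G = 177 → B1 (hex)
B = 168 → A8 (hex)
Hex = #6EB1A8


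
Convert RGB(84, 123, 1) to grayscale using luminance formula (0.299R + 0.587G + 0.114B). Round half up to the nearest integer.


Gray = 0.299×R + 0.587×G + 0.114×B
Gray = 0.299×84 + 0.587×123 + 0.114×1
Gray = 25.116 + 72.201 + 0.114
Gray = 97.431 → round half up → 97
Gray = 97


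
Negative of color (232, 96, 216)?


Invert: (255-R, 255-G, 255-B)
R: 255-232 = 23
G: 255-96 = 159
B: 255-216 = 39
= RGB(23, 159, 39)


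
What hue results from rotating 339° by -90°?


New hue = (H + rotation) mod 360
New hue = (339 -90) mod 360
= 249 mod 360
= 249°


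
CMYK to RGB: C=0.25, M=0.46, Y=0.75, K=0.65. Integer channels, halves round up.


R = 255 × (1-C) × (1-K) = 255 × 0.75 × 0.35 = 66.9375 → 67
G = 255 × (1-M) × (1-K) = 255 × 0.54 × 0.35 = 48.195 → 48
B = 255 × (1-Y) × (1-K) = 255 × 0.25 × 0.35 = 22.3125 → 22
= RGB(67, 48, 22)


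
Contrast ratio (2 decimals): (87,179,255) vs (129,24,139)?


Linearize each sRGB channel c=v/255: c/12.92 if c ≤ 0.04045 else ((c+0.055)/1.055)^2.4
L = 0.2126×R_lin + 0.7152×G_lin + 0.0722×B_lin
Color 1 (87,179,255):
  R=87: 87/255≈0.3412 > 0.04045 → ((0.3412+0.055)/1.055)^2.4 ≈ 0.09531
  G=179: 179/255≈0.7020 > 0.04045 → ((0.7020+0.055)/1.055)^2.4 ≈ 0.45079
  B=255: 255/255≈1.0000 > 0.04045 → ((1.0000+0.055)/1.055)^2.4 ≈ 1.00000
  L1 = 0.2126×0.09531 + 0.7152×0.45079 + 0.0722×1.00000 ≈ 0.41486
Color 2 (129,24,139):
  R=129: 129/255≈0.5059 > 0.04045 → ((0.5059+0.055)/1.055)^2.4 ≈ 0.21953
  G=24: 24/255≈0.0941 > 0.04045 → ((0.0941+0.055)/1.055)^2.4 ≈ 0.00913
  B=139: 139/255≈0.5451 > 0.04045 → ((0.5451+0.055)/1.055)^2.4 ≈ 0.25818
  L2 = 0.2126×0.21953 + 0.7152×0.00913 + 0.0722×0.25818 ≈ 0.07184
Lighter = 0.41486, Darker = 0.07184
Ratio = (L_lighter + 0.05) / (L_darker + 0.05)
Ratio = (0.41486 + 0.05) / (0.07184 + 0.05) = 0.46486 / 0.12184 ≈ 3.8152
Ratio ≈ 3.82:1


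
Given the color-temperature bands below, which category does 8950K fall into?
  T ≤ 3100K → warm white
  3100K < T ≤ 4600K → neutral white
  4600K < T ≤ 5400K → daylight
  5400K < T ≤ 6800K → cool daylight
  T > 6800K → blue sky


Temperature: 8950K
8950K > 6800K → blue sky
Classification: blue sky


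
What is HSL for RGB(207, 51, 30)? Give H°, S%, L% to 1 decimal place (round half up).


Normalize: R'=207/255≈0.8118, G'=51/255≈0.2000, B'=30/255≈0.1176
Max=207/255, Min=30/255, Δ=Max-Min=177/255
L = (Max+Min)/2 = (207+30)/510 = 237/510 = 0.46470… → L = 46.5%
L ≤ 0.5 → S = Δ/(Max+Min) = 177/(207+30) = 177/237 = 0.74683… → S = 74.7%
(the 1/255 factors cancel in S and H, so raw channel differences can be used)
Max is R' → H = 60 × (((G-B)/Δ) mod 6) = 60 × (((51-30)/177) mod 6)
  21/177 = 0.1186…
  H = 60 × 0.1186… = 7.118…° → H = 7.1°
= HSL(7.1°, 74.7%, 46.5%)


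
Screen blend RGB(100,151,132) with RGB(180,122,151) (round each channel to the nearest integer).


Screen: C = 255 - (255-A)×(255-B)/255, rounded to nearest integer
R: 255 - (255-100)×(255-180)/255 = 255 - 11625/255 ≈ 255 - 45.588 = 209.412 → 209
G: 255 - (255-151)×(255-122)/255 = 255 - 13832/255 ≈ 255 - 54.243 = 200.757 → 201
B: 255 - (255-132)×(255-151)/255 = 255 - 12792/255 ≈ 255 - 50.165 = 204.835 → 205
= RGB(209, 201, 205)


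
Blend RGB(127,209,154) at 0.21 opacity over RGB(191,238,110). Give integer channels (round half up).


C = α×F + (1-α)×B, with 1-α = 0.79
R: 0.21×127 + 0.79×191 = 26.67 + 150.89 = 177.56 → 178
G: 0.21×209 + 0.79×238 = 43.89 + 188.02 = 231.91 → 232
B: 0.21×154 + 0.79×110 = 32.34 + 86.90 = 119.24 → 119
= RGB(178, 232, 119)


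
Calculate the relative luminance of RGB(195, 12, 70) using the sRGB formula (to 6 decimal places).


Linearize each channel (sRGB transfer function): c = v/255; c_lin = c/12.92 if c ≤ 0.04045, else ((c+0.055)/1.055)^2.4
  R: 195/255 ≈ 0.764706 > 0.04045 → ((0.764706+0.055)/1.055)^2.4 ≈ 0.545724
  G: 12/255 ≈ 0.047059 > 0.04045 → ((0.047059+0.055)/1.055)^2.4 ≈ 0.003677
  B: 70/255 ≈ 0.274510 > 0.04045 → ((0.274510+0.055)/1.055)^2.4 ≈ 0.061246
R_lin = 0.545724, G_lin = 0.003677, B_lin = 0.061246
L = 0.2126×R + 0.7152×G + 0.0722×B
L = 0.2126×0.545724 + 0.7152×0.003677 + 0.0722×0.061246
L ≈ 0.123072


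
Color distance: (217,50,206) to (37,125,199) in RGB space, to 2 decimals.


d = √[(R₁-R₂)² + (G₁-G₂)² + (B₁-B₂)²]
d = √[(217-37)² + (50-125)² + (206-199)²]
d = √[32400 + 5625 + 49]
d = √38074
d ≈ 195.13


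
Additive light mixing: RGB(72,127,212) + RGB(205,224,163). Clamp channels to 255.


Additive: each channel = min(255, C₁+C₂)
R: 72+205 = 277 → 255
G: 127+224 = 351 → 255
B: 212+163 = 375 → 255
= RGB(255, 255, 255)


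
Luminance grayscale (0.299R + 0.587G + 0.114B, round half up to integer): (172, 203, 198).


Gray = 0.299×R + 0.587×G + 0.114×B
Gray = 0.299×172 + 0.587×203 + 0.114×198
Gray = 51.428 + 119.161 + 22.572
Gray = 193.161 → round half up → 193
Gray = 193


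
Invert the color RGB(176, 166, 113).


Invert: (255-R, 255-G, 255-B)
R: 255-176 = 79
G: 255-166 = 89
B: 255-113 = 142
= RGB(79, 89, 142)


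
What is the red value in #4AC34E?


Color: #4AC34E
R = 4A = 74
G = C3 = 195
B = 4E = 78
Red = 74


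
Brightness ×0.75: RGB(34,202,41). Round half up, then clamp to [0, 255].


Multiply each channel by 0.75, round half up, clamp to [0, 255]
R: 34×0.75 = 25.5 → round → 26
G: 202×0.75 = 151.5 → round → 152
B: 41×0.75 = 30.75 → round → 31
= RGB(26, 152, 31)


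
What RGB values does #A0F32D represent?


A0 → 160 (R)
F3 → 243 (G)
2D → 45 (B)
= RGB(160, 243, 45)


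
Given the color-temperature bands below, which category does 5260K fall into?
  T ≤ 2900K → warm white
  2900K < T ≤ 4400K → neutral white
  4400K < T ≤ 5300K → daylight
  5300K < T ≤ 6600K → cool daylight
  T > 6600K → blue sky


Temperature: 5260K
4400K < 5260K ≤ 5300K → daylight
Classification: daylight


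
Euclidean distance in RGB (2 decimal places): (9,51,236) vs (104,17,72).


d = √[(R₁-R₂)² + (G₁-G₂)² + (B₁-B₂)²]
d = √[(9-104)² + (51-17)² + (236-72)²]
d = √[9025 + 1156 + 26896]
d = √37077
d ≈ 192.55


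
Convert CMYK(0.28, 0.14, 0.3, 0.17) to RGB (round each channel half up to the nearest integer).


R = 255 × (1-C) × (1-K) = 255 × 0.72 × 0.83 = 152.388 → 152
G = 255 × (1-M) × (1-K) = 255 × 0.86 × 0.83 = 182.019 → 182
B = 255 × (1-Y) × (1-K) = 255 × 0.70 × 0.83 = 148.155 → 148
= RGB(152, 182, 148)


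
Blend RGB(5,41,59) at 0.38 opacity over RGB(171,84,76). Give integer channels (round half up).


C = α×F + (1-α)×B, with 1-α = 0.62
R: 0.38×5 + 0.62×171 = 1.90 + 106.02 = 107.92 → 108
G: 0.38×41 + 0.62×84 = 15.58 + 52.08 = 67.66 → 68
B: 0.38×59 + 0.62×76 = 22.42 + 47.12 = 69.54 → 70
= RGB(108, 68, 70)


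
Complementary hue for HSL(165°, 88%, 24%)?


Complement = opposite side of color wheel = hue + 180°
H' = (165 + 180) mod 360 = 345°
S and L unchanged.
= HSL(345°, 88%, 24%)


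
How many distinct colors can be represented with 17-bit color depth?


Colors = 2^bits = 2^17
= 131,072 colors


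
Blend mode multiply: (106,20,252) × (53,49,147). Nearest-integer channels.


Multiply: C = A×B/255, rounded to nearest integer
R: 106×53/255 = 5618/255 ≈ 22.031 → 22
G: 20×49/255 = 980/255 ≈ 3.843 → 4
B: 252×147/255 = 37044/255 ≈ 145.271 → 145
= RGB(22, 4, 145)


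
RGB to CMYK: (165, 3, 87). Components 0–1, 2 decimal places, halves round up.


R'=165/255≈0.6471, G'=3/255≈0.0118, B'=87/255≈0.3412
K = 1 - max(R',G',B') = 1 - 165/255 = 90/255 = 0.35294… → 0.35
(1-R'-K)/(1-K) simplifies to (max-R)/max with max = 165:
C = (165-165)/165 = 0/165 = 0 → 0.00
M = (165-3)/165 = 162/165 = 0.98181… → 0.98
Y = (165-87)/165 = 78/165 = 0.47272… → 0.47
= CMYK(0.00, 0.98, 0.47, 0.35)


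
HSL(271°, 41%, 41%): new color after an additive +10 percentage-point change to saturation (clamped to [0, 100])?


Original S = 41%
Adjustment = +10 percentage points
New S = 41 + (10) = 51
Clamp to [0, 100] → 51
= HSL(271°, 51%, 41%)


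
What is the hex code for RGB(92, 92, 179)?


R = 92 → 5C (hex)
G = 92 → 5C (hex)
B = 179 → B3 (hex)
Hex = #5C5CB3


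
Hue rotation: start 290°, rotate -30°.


New hue = (H + rotation) mod 360
New hue = (290 -30) mod 360
= 260 mod 360
= 260°


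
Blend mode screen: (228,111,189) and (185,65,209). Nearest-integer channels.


Screen: C = 255 - (255-A)×(255-B)/255, rounded to nearest integer
R: 255 - (255-228)×(255-185)/255 = 255 - 1890/255 ≈ 255 - 7.412 = 247.588 → 248
G: 255 - (255-111)×(255-65)/255 = 255 - 27360/255 ≈ 255 - 107.294 = 147.706 → 148
B: 255 - (255-189)×(255-209)/255 = 255 - 3036/255 ≈ 255 - 11.906 = 243.094 → 243
= RGB(248, 148, 243)


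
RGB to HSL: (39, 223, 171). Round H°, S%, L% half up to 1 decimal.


Normalize: R'=39/255≈0.1529, G'=223/255≈0.8745, B'=171/255≈0.6706
Max=223/255, Min=39/255, Δ=Max-Min=184/255
L = (Max+Min)/2 = (223+39)/510 = 262/510 = 0.51372… → L = 51.4%
L > 0.5 → S = Δ/(2-Max-Min) = 184/(510-223-39) = 184/248 = 0.74193… → S = 74.2%
(the 1/255 factors cancel in S and H, so raw channel differences can be used)
Max is G' → H = 60 × ((B-R)/Δ + 2) = 60 × ((171-39)/184 + 2)
  132/184 + 2 = 0.7173… + 2 = 2.7173…
  H = 60 × 2.7173… = 163.043…° → H = 163.0°
= HSL(163.0°, 74.2%, 51.4%)


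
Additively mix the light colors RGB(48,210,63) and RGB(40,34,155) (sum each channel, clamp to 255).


Additive: each channel = min(255, C₁+C₂)
R: 48+40 = 88 → 88
G: 210+34 = 244 → 244
B: 63+155 = 218 → 218
= RGB(88, 244, 218)


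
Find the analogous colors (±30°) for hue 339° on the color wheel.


Base hue: 339°
Left analog: (339 - 30) mod 360 = 309°
Right analog: (339 + 30) mod 360 = 9°
Analogous hues = 309° and 9°


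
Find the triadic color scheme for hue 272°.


Triadic: equally spaced at 120° intervals
H1 = 272°
H2 = (272 + 120) mod 360 = 32°
H3 = (272 + 240) mod 360 = 152°
Triadic = 272°, 32°, 152°


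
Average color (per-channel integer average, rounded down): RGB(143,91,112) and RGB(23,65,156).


Midpoint: each channel = ⌊(C₁+C₂)/2⌋
R: ⌊(143+23)/2⌋ = 83
G: ⌊(91+65)/2⌋ = 78
B: ⌊(112+156)/2⌋ = 134
= RGB(83, 78, 134)


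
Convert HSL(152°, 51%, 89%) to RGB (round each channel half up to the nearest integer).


H=152°, S=0.51, L=0.89
C = (1-|2L-1|)×S = (1-|0.78|)×0.51 = 0.1122
H' = H/60 = 152/60 ≈ 2.5333; X = C×(1-|H' mod 2 - 1|) = 0.05984
m = L - C/2 = 0.89 - 0.0561 = 0.8339
Sector ⌊H'⌋ = 2 → (R',G',B') = (0.0, 0.1122, 0.05984)
RGB = ((R'+m)×255, (G'+m)×255, (B'+m)×255) = (212.6445, 241.2555, 227.9037)
Round half up → RGB(213, 241, 228)


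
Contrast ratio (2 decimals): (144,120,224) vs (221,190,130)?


Linearize each sRGB channel c=v/255: c/12.92 if c ≤ 0.04045 else ((c+0.055)/1.055)^2.4
L = 0.2126×R_lin + 0.7152×G_lin + 0.0722×B_lin
Color 1 (144,120,224):
  R=144: 144/255≈0.5647 > 0.04045 → ((0.5647+0.055)/1.055)^2.4 ≈ 0.27889
  G=120: 120/255≈0.4706 > 0.04045 → ((0.4706+0.055)/1.055)^2.4 ≈ 0.18782
  B=224: 224/255≈0.8784 > 0.04045 → ((0.8784+0.055)/1.055)^2.4 ≈ 0.74540
  L1 = 0.2126×0.27889 + 0.7152×0.18782 + 0.0722×0.74540 ≈ 0.24744
Color 2 (221,190,130):
  R=221: 221/255≈0.8667 > 0.04045 → ((0.8667+0.055)/1.055)^2.4 ≈ 0.72306
  G=190: 190/255≈0.7451 > 0.04045 → ((0.7451+0.055)/1.055)^2.4 ≈ 0.51492
  B=130: 130/255≈0.5098 > 0.04045 → ((0.5098+0.055)/1.055)^2.4 ≈ 0.22323
  L2 = 0.2126×0.72306 + 0.7152×0.51492 + 0.0722×0.22323 ≈ 0.53811
Lighter = 0.53811, Darker = 0.24744
Ratio = (L_lighter + 0.05) / (L_darker + 0.05)
Ratio = (0.53811 + 0.05) / (0.24744 + 0.05) = 0.58811 / 0.29744 ≈ 1.9772
Ratio ≈ 1.98:1


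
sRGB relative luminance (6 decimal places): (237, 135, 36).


Linearize each channel (sRGB transfer function): c = v/255; c_lin = c/12.92 if c ≤ 0.04045, else ((c+0.055)/1.055)^2.4
  R: 237/255 ≈ 0.929412 > 0.04045 → ((0.929412+0.055)/1.055)^2.4 ≈ 0.846873
  G: 135/255 ≈ 0.529412 > 0.04045 → ((0.529412+0.055)/1.055)^2.4 ≈ 0.242281
  B: 36/255 ≈ 0.141176 > 0.04045 → ((0.141176+0.055)/1.055)^2.4 ≈ 0.017642
R_lin = 0.846873, G_lin = 0.242281, B_lin = 0.017642
L = 0.2126×R + 0.7152×G + 0.0722×B
L = 0.2126×0.846873 + 0.7152×0.242281 + 0.0722×0.017642
L ≈ 0.354598


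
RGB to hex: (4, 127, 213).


R = 4 → 04 (hex)
G = 127 → 7F (hex)
B = 213 → D5 (hex)
Hex = #047FD5


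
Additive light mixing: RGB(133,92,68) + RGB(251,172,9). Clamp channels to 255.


Additive: each channel = min(255, C₁+C₂)
R: 133+251 = 384 → 255
G: 92+172 = 264 → 255
B: 68+9 = 77 → 77
= RGB(255, 255, 77)


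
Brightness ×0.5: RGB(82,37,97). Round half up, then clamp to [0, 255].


Multiply each channel by 0.5, round half up, clamp to [0, 255]
R: 82×0.5 = 41
G: 37×0.5 = 18.5 → round → 19
B: 97×0.5 = 48.5 → round → 49
= RGB(41, 19, 49)


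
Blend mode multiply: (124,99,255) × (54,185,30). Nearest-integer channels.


Multiply: C = A×B/255, rounded to nearest integer
R: 124×54/255 = 6696/255 ≈ 26.259 → 26
G: 99×185/255 = 18315/255 ≈ 71.824 → 72
B: 255×30/255 = 7650/255 ≈ 30.000 → 30
= RGB(26, 72, 30)


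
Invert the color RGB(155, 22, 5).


Invert: (255-R, 255-G, 255-B)
R: 255-155 = 100
G: 255-22 = 233
B: 255-5 = 250
= RGB(100, 233, 250)


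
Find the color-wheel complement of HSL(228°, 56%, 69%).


Complement = opposite side of color wheel = hue + 180°
H' = (228 + 180) mod 360 = 48°
S and L unchanged.
= HSL(48°, 56%, 69%)


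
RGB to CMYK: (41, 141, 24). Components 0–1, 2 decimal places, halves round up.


R'=41/255≈0.1608, G'=141/255≈0.5529, B'=24/255≈0.0941
K = 1 - max(R',G',B') = 1 - 141/255 = 114/255 = 0.44705… → 0.45
(1-R'-K)/(1-K) simplifies to (max-R)/max with max = 141:
C = (141-41)/141 = 100/141 = 0.70921… → 0.71
M = (141-141)/141 = 0/141 = 0 → 0.00
Y = (141-24)/141 = 117/141 = 0.82978… → 0.83
= CMYK(0.71, 0.00, 0.83, 0.45)


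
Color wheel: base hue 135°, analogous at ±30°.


Base hue: 135°
Left analog: (135 - 30) mod 360 = 105°
Right analog: (135 + 30) mod 360 = 165°
Analogous hues = 105° and 165°


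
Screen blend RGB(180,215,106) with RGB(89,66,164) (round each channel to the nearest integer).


Screen: C = 255 - (255-A)×(255-B)/255, rounded to nearest integer
R: 255 - (255-180)×(255-89)/255 = 255 - 12450/255 ≈ 255 - 48.824 = 206.176 → 206
G: 255 - (255-215)×(255-66)/255 = 255 - 7560/255 ≈ 255 - 29.647 = 225.353 → 225
B: 255 - (255-106)×(255-164)/255 = 255 - 13559/255 ≈ 255 - 53.173 = 201.827 → 202
= RGB(206, 225, 202)


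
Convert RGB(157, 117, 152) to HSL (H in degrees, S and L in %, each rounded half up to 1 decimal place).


Normalize: R'=157/255≈0.6157, G'=117/255≈0.4588, B'=152/255≈0.5961
Max=157/255, Min=117/255, Δ=Max-Min=40/255
L = (Max+Min)/2 = (157+117)/510 = 274/510 = 0.53725… → L = 53.7%
L > 0.5 → S = Δ/(2-Max-Min) = 40/(510-157-117) = 40/236 = 0.16949… → S = 16.9%
(the 1/255 factors cancel in S and H, so raw channel differences can be used)
Max is R' → H = 60 × (((G-B)/Δ) mod 6) = 60 × (((117-152)/40) mod 6)
  (-35)/40 = -0.875; negative, so add 6 → 5.125
  H = 60 × 5.125 = 307.5° → H = 307.5°
= HSL(307.5°, 16.9%, 53.7%)


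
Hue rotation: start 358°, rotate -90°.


New hue = (H + rotation) mod 360
New hue = (358 -90) mod 360
= 268 mod 360
= 268°


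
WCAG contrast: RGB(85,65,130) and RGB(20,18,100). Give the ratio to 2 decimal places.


Linearize each sRGB channel c=v/255: c/12.92 if c ≤ 0.04045 else ((c+0.055)/1.055)^2.4
L = 0.2126×R_lin + 0.7152×G_lin + 0.0722×B_lin
Color 1 (85,65,130):
  R=85: 85/255≈0.3333 > 0.04045 → ((0.3333+0.055)/1.055)^2.4 ≈ 0.09084
  G=65: 65/255≈0.2549 > 0.04045 → ((0.2549+0.055)/1.055)^2.4 ≈ 0.05286
  B=130: 130/255≈0.5098 > 0.04045 → ((0.5098+0.055)/1.055)^2.4 ≈ 0.22323
  L1 = 0.2126×0.09084 + 0.7152×0.05286 + 0.0722×0.22323 ≈ 0.07324
Color 2 (20,18,100):
  R=20: 20/255≈0.0784 > 0.04045 → ((0.0784+0.055)/1.055)^2.4 ≈ 0.00700
  G=18: 18/255≈0.0706 > 0.04045 → ((0.0706+0.055)/1.055)^2.4 ≈ 0.00605
  B=100: 100/255≈0.3922 > 0.04045 → ((0.3922+0.055)/1.055)^2.4 ≈ 0.12744
  L2 = 0.2126×0.00700 + 0.7152×0.00605 + 0.0722×0.12744 ≈ 0.01501
Lighter = 0.07324, Darker = 0.01501
Ratio = (L_lighter + 0.05) / (L_darker + 0.05)
Ratio = (0.07324 + 0.05) / (0.01501 + 0.05) = 0.12324 / 0.06501 ≈ 1.8955
Ratio ≈ 1.90:1


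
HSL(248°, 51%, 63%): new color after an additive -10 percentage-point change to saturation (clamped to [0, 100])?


Original S = 51%
Adjustment = -10 percentage points
New S = 51 + (-10) = 41
Clamp to [0, 100] → 41
= HSL(248°, 41%, 63%)


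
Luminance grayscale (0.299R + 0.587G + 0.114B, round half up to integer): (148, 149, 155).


Gray = 0.299×R + 0.587×G + 0.114×B
Gray = 0.299×148 + 0.587×149 + 0.114×155
Gray = 44.252 + 87.463 + 17.670
Gray = 149.385 → round half up → 149
Gray = 149


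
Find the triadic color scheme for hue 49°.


Triadic: equally spaced at 120° intervals
H1 = 49°
H2 = (49 + 120) mod 360 = 169°
H3 = (49 + 240) mod 360 = 289°
Triadic = 49°, 169°, 289°


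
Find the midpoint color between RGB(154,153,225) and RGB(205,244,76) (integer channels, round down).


Midpoint: each channel = ⌊(C₁+C₂)/2⌋
R: ⌊(154+205)/2⌋ = 179
G: ⌊(153+244)/2⌋ = 198
B: ⌊(225+76)/2⌋ = 150
= RGB(179, 198, 150)


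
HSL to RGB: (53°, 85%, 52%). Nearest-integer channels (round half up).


H=53°, S=0.85, L=0.52
C = (1-|2L-1|)×S = (1-|0.04|)×0.85 = 0.816
H' = H/60 = 53/60 ≈ 0.8833; X = C×(1-|H' mod 2 - 1|) = 0.7208
m = L - C/2 = 0.52 - 0.408 = 0.112
Sector ⌊H'⌋ = 0 → (R',G',B') = (0.816, 0.7208, 0.0)
RGB = ((R'+m)×255, (G'+m)×255, (B'+m)×255) = (236.64, 212.364, 28.56)
Round half up → RGB(237, 212, 29)


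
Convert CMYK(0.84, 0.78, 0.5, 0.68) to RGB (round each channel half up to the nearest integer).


R = 255 × (1-C) × (1-K) = 255 × 0.16 × 0.32 = 13.056 → 13
G = 255 × (1-M) × (1-K) = 255 × 0.22 × 0.32 = 17.952 → 18
B = 255 × (1-Y) × (1-K) = 255 × 0.50 × 0.32 = 40.8 → 41
= RGB(13, 18, 41)


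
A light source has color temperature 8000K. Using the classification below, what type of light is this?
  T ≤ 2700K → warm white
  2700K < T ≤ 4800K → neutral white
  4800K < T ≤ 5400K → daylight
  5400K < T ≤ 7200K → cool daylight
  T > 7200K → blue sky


Temperature: 8000K
8000K > 7200K → blue sky
Classification: blue sky


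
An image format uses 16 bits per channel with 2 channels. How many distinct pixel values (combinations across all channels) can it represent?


Total bits = 16 bits/channel × 2 channels = 32 bits
Distinct pixel values = 2^32
= 4,294,967,296 pixel values


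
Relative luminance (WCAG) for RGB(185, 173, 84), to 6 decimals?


Linearize each channel (sRGB transfer function): c = v/255; c_lin = c/12.92 if c ≤ 0.04045, else ((c+0.055)/1.055)^2.4
  R: 185/255 ≈ 0.725490 > 0.04045 → ((0.725490+0.055)/1.055)^2.4 ≈ 0.485150
  G: 173/255 ≈ 0.678431 > 0.04045 → ((0.678431+0.055)/1.055)^2.4 ≈ 0.417885
  B: 84/255 ≈ 0.329412 > 0.04045 → ((0.329412+0.055)/1.055)^2.4 ≈ 0.088656
R_lin = 0.485150, G_lin = 0.417885, B_lin = 0.088656
L = 0.2126×R + 0.7152×G + 0.0722×B
L = 0.2126×0.485150 + 0.7152×0.417885 + 0.0722×0.088656
L ≈ 0.408415


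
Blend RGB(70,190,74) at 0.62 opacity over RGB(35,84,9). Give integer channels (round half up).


C = α×F + (1-α)×B, with 1-α = 0.38
R: 0.62×70 + 0.38×35 = 43.40 + 13.30 = 56.70 → 57
G: 0.62×190 + 0.38×84 = 117.80 + 31.92 = 149.72 → 150
B: 0.62×74 + 0.38×9 = 45.88 + 3.42 = 49.30 → 49
= RGB(57, 150, 49)


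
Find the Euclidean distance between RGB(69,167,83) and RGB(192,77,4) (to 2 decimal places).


d = √[(R₁-R₂)² + (G₁-G₂)² + (B₁-B₂)²]
d = √[(69-192)² + (167-77)² + (83-4)²]
d = √[15129 + 8100 + 6241]
d = √29470
d ≈ 171.67


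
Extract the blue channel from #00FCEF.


Color: #00FCEF
R = 00 = 0
G = FC = 252
B = EF = 239
Blue = 239


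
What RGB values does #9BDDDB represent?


9B → 155 (R)
DD → 221 (G)
DB → 219 (B)
= RGB(155, 221, 219)


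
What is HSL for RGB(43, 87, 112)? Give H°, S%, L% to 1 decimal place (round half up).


Normalize: R'=43/255≈0.1686, G'=87/255≈0.3412, B'=112/255≈0.4392
Max=112/255, Min=43/255, Δ=Max-Min=69/255
L = (Max+Min)/2 = (112+43)/510 = 155/510 = 0.30392… → L = 30.4%
L ≤ 0.5 → S = Δ/(Max+Min) = 69/(112+43) = 69/155 = 0.44516… → S = 44.5%
(the 1/255 factors cancel in S and H, so raw channel differences can be used)
Max is B' → H = 60 × ((R-G)/Δ + 4) = 60 × ((43-87)/69 + 4)
  -44/69 + 4 = -0.6376… + 4 = 3.3623…
  H = 60 × 3.3623… = 201.739…° → H = 201.7°
= HSL(201.7°, 44.5%, 30.4%)


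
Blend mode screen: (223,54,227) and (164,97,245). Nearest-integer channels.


Screen: C = 255 - (255-A)×(255-B)/255, rounded to nearest integer
R: 255 - (255-223)×(255-164)/255 = 255 - 2912/255 ≈ 255 - 11.420 = 243.580 → 244
G: 255 - (255-54)×(255-97)/255 = 255 - 31758/255 ≈ 255 - 124.541 = 130.459 → 130
B: 255 - (255-227)×(255-245)/255 = 255 - 280/255 ≈ 255 - 1.098 = 253.902 → 254
= RGB(244, 130, 254)


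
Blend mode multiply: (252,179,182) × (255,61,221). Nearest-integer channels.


Multiply: C = A×B/255, rounded to nearest integer
R: 252×255/255 = 64260/255 ≈ 252.000 → 252
G: 179×61/255 = 10919/255 ≈ 42.820 → 43
B: 182×221/255 = 40222/255 ≈ 157.733 → 158
= RGB(252, 43, 158)


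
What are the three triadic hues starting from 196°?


Triadic: equally spaced at 120° intervals
H1 = 196°
H2 = (196 + 120) mod 360 = 316°
H3 = (196 + 240) mod 360 = 76°
Triadic = 196°, 316°, 76°


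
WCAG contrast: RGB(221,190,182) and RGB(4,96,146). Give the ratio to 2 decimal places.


Linearize each sRGB channel c=v/255: c/12.92 if c ≤ 0.04045 else ((c+0.055)/1.055)^2.4
L = 0.2126×R_lin + 0.7152×G_lin + 0.0722×B_lin
Color 1 (221,190,182):
  R=221: 221/255≈0.8667 > 0.04045 → ((0.8667+0.055)/1.055)^2.4 ≈ 0.72306
  G=190: 190/255≈0.7451 > 0.04045 → ((0.7451+0.055)/1.055)^2.4 ≈ 0.51492
  B=182: 182/255≈0.7137 > 0.04045 → ((0.7137+0.055)/1.055)^2.4 ≈ 0.46778
  L1 = 0.2126×0.72306 + 0.7152×0.51492 + 0.0722×0.46778 ≈ 0.55576
Color 2 (4,96,146):
  R=4: 4/255≈0.0157 ≤ 0.04045 → 0.0157/12.92 ≈ 0.00121
  G=96: 96/255≈0.3765 > 0.04045 → ((0.3765+0.055)/1.055)^2.4 ≈ 0.11697
  B=146: 146/255≈0.5725 > 0.04045 → ((0.5725+0.055)/1.055)^2.4 ≈ 0.28744
  L2 = 0.2126×0.00121 + 0.7152×0.11697 + 0.0722×0.28744 ≈ 0.10467
Lighter = 0.55576, Darker = 0.10467
Ratio = (L_lighter + 0.05) / (L_darker + 0.05)
Ratio = (0.55576 + 0.05) / (0.10467 + 0.05) = 0.60576 / 0.15467 ≈ 3.9165
Ratio ≈ 3.92:1


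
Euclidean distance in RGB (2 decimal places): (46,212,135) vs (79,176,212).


d = √[(R₁-R₂)² + (G₁-G₂)² + (B₁-B₂)²]
d = √[(46-79)² + (212-176)² + (135-212)²]
d = √[1089 + 1296 + 5929]
d = √8314
d ≈ 91.18


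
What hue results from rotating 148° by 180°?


New hue = (H + rotation) mod 360
New hue = (148 + 180) mod 360
= 328 mod 360
= 328°


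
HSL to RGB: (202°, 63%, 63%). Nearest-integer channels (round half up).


H=202°, S=0.63, L=0.63
C = (1-|2L-1|)×S = (1-|0.26|)×0.63 = 0.4662
H' = H/60 = 202/60 ≈ 3.3667; X = C×(1-|H' mod 2 - 1|) = 0.29526
m = L - C/2 = 0.63 - 0.2331 = 0.3969
Sector ⌊H'⌋ = 3 → (R',G',B') = (0.0, 0.29526, 0.4662)
RGB = ((R'+m)×255, (G'+m)×255, (B'+m)×255) = (101.2095, 176.5008, 220.0905)
Round half up → RGB(101, 177, 220)


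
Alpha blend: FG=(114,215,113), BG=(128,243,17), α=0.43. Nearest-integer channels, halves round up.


C = α×F + (1-α)×B, with 1-α = 0.57
R: 0.43×114 + 0.57×128 = 49.02 + 72.96 = 121.98 → 122
G: 0.43×215 + 0.57×243 = 92.45 + 138.51 = 230.96 → 231
B: 0.43×113 + 0.57×17 = 48.59 + 9.69 = 58.28 → 58
= RGB(122, 231, 58)


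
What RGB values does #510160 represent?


51 → 81 (R)
01 → 1 (G)
60 → 96 (B)
= RGB(81, 1, 96)


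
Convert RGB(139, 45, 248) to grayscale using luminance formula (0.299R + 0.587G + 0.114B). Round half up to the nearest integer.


Gray = 0.299×R + 0.587×G + 0.114×B
Gray = 0.299×139 + 0.587×45 + 0.114×248
Gray = 41.561 + 26.415 + 28.272
Gray = 96.248 → round half up → 96
Gray = 96


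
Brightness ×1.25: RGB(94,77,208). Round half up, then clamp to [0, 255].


Multiply each channel by 1.25, round half up, clamp to [0, 255]
R: 94×1.25 = 117.5 → round → 118
G: 77×1.25 = 96.25 → round → 96
B: 208×1.25 = 260 → clamp → 255
= RGB(118, 96, 255)


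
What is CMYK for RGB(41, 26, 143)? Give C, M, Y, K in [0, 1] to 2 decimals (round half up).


R'=41/255≈0.1608, G'=26/255≈0.1020, B'=143/255≈0.5608
K = 1 - max(R',G',B') = 1 - 143/255 = 112/255 = 0.43921… → 0.44
(1-R'-K)/(1-K) simplifies to (max-R)/max with max = 143:
C = (143-41)/143 = 102/143 = 0.71328… → 0.71
M = (143-26)/143 = 117/143 = 0.81818… → 0.82
Y = (143-143)/143 = 0/143 = 0 → 0.00
= CMYK(0.71, 0.82, 0.00, 0.44)


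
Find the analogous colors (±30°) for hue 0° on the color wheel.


Base hue: 0°
Left analog: (0 - 30) mod 360 = 330°
Right analog: (0 + 30) mod 360 = 30°
Analogous hues = 330° and 30°


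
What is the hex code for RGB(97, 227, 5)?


R = 97 → 61 (hex)
G = 227 → E3 (hex)
B = 5 → 05 (hex)
Hex = #61E305


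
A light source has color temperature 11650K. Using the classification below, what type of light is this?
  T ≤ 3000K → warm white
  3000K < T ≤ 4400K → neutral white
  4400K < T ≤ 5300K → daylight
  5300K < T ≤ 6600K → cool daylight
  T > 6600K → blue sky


Temperature: 11650K
11650K > 6600K → blue sky
Classification: blue sky


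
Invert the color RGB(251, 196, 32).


Invert: (255-R, 255-G, 255-B)
R: 255-251 = 4
G: 255-196 = 59
B: 255-32 = 223
= RGB(4, 59, 223)


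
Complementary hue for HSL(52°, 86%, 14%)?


Complement = opposite side of color wheel = hue + 180°
H' = (52 + 180) mod 360 = 232°
S and L unchanged.
= HSL(232°, 86%, 14%)


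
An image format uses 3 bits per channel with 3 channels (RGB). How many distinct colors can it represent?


Total bits = 3 bits/channel × 3 channels = 9 bits
Distinct colors = 2^9
= 512 colors


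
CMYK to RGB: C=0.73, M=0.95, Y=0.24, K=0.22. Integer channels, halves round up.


R = 255 × (1-C) × (1-K) = 255 × 0.27 × 0.78 = 53.703 → 54
G = 255 × (1-M) × (1-K) = 255 × 0.05 × 0.78 = 9.945 → 10
B = 255 × (1-Y) × (1-K) = 255 × 0.76 × 0.78 = 151.164 → 151
= RGB(54, 10, 151)


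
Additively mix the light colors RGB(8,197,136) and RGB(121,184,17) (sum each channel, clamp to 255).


Additive: each channel = min(255, C₁+C₂)
R: 8+121 = 129 → 129
G: 197+184 = 381 → 255
B: 136+17 = 153 → 153
= RGB(129, 255, 153)


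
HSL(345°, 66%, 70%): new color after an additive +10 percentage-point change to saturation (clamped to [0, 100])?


Original S = 66%
Adjustment = +10 percentage points
New S = 66 + (10) = 76
Clamp to [0, 100] → 76
= HSL(345°, 76%, 70%)


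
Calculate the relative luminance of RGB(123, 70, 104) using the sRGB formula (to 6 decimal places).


Linearize each channel (sRGB transfer function): c = v/255; c_lin = c/12.92 if c ≤ 0.04045, else ((c+0.055)/1.055)^2.4
  R: 123/255 ≈ 0.482353 > 0.04045 → ((0.482353+0.055)/1.055)^2.4 ≈ 0.198069
  G: 70/255 ≈ 0.274510 > 0.04045 → ((0.274510+0.055)/1.055)^2.4 ≈ 0.061246
  B: 104/255 ≈ 0.407843 > 0.04045 → ((0.407843+0.055)/1.055)^2.4 ≈ 0.138432
R_lin = 0.198069, G_lin = 0.061246, B_lin = 0.138432
L = 0.2126×R + 0.7152×G + 0.0722×B
L = 0.2126×0.198069 + 0.7152×0.061246 + 0.0722×0.138432
L ≈ 0.095907


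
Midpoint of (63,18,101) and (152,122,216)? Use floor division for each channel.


Midpoint: each channel = ⌊(C₁+C₂)/2⌋
R: ⌊(63+152)/2⌋ = 107
G: ⌊(18+122)/2⌋ = 70
B: ⌊(101+216)/2⌋ = 158
= RGB(107, 70, 158)


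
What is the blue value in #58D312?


Color: #58D312
R = 58 = 88
G = D3 = 211
B = 12 = 18
Blue = 18


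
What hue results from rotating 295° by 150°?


New hue = (H + rotation) mod 360
New hue = (295 + 150) mod 360
= 445 mod 360
= 85°


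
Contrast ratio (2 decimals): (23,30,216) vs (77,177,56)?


Linearize each sRGB channel c=v/255: c/12.92 if c ≤ 0.04045 else ((c+0.055)/1.055)^2.4
L = 0.2126×R_lin + 0.7152×G_lin + 0.0722×B_lin
Color 1 (23,30,216):
  R=23: 23/255≈0.0902 > 0.04045 → ((0.0902+0.055)/1.055)^2.4 ≈ 0.00857
  G=30: 30/255≈0.1176 > 0.04045 → ((0.1176+0.055)/1.055)^2.4 ≈ 0.01298
  B=216: 216/255≈0.8471 > 0.04045 → ((0.8471+0.055)/1.055)^2.4 ≈ 0.68669
  L1 = 0.2126×0.00857 + 0.7152×0.01298 + 0.0722×0.68669 ≈ 0.06069
Color 2 (77,177,56):
  R=77: 77/255≈0.3020 > 0.04045 → ((0.3020+0.055)/1.055)^2.4 ≈ 0.07421
  G=177: 177/255≈0.6941 > 0.04045 → ((0.6941+0.055)/1.055)^2.4 ≈ 0.43966
  B=56: 56/255≈0.2196 > 0.04045 → ((0.2196+0.055)/1.055)^2.4 ≈ 0.03955
  L2 = 0.2126×0.07421 + 0.7152×0.43966 + 0.0722×0.03955 ≈ 0.33308
Lighter = 0.33308, Darker = 0.06069
Ratio = (L_lighter + 0.05) / (L_darker + 0.05)
Ratio = (0.33308 + 0.05) / (0.06069 + 0.05) = 0.38308 / 0.11069 ≈ 3.4609
Ratio ≈ 3.46:1


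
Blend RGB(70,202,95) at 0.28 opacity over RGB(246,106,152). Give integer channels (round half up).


C = α×F + (1-α)×B, with 1-α = 0.72
R: 0.28×70 + 0.72×246 = 19.60 + 177.12 = 196.72 → 197
G: 0.28×202 + 0.72×106 = 56.56 + 76.32 = 132.88 → 133
B: 0.28×95 + 0.72×152 = 26.60 + 109.44 = 136.04 → 136
= RGB(197, 133, 136)


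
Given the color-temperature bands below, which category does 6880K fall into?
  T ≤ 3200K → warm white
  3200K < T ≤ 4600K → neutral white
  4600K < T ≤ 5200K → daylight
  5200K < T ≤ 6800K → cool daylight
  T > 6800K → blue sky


Temperature: 6880K
6880K > 6800K → blue sky
Classification: blue sky


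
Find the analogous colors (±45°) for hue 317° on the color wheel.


Base hue: 317°
Left analog: (317 - 45) mod 360 = 272°
Right analog: (317 + 45) mod 360 = 2°
Analogous hues = 272° and 2°


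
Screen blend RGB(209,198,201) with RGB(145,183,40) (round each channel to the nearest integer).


Screen: C = 255 - (255-A)×(255-B)/255, rounded to nearest integer
R: 255 - (255-209)×(255-145)/255 = 255 - 5060/255 ≈ 255 - 19.843 = 235.157 → 235
G: 255 - (255-198)×(255-183)/255 = 255 - 4104/255 ≈ 255 - 16.094 = 238.906 → 239
B: 255 - (255-201)×(255-40)/255 = 255 - 11610/255 ≈ 255 - 45.529 = 209.471 → 209
= RGB(235, 239, 209)


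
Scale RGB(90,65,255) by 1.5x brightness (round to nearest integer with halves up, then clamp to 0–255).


Multiply each channel by 1.5, round half up, clamp to [0, 255]
R: 90×1.5 = 135
G: 65×1.5 = 97.5 → round → 98
B: 255×1.5 = 382.5 → round → 383 → clamp → 255
= RGB(135, 98, 255)


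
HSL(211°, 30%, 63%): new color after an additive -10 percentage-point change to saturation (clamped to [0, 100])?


Original S = 30%
Adjustment = -10 percentage points
New S = 30 + (-10) = 20
Clamp to [0, 100] → 20
= HSL(211°, 20%, 63%)


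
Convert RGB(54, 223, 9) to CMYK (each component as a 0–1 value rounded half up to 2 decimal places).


R'=54/255≈0.2118, G'=223/255≈0.8745, B'=9/255≈0.0353
K = 1 - max(R',G',B') = 1 - 223/255 = 32/255 = 0.12549… → 0.13
(1-R'-K)/(1-K) simplifies to (max-R)/max with max = 223:
C = (223-54)/223 = 169/223 = 0.75784… → 0.76
M = (223-223)/223 = 0/223 = 0 → 0.00
Y = (223-9)/223 = 214/223 = 0.95964… → 0.96
= CMYK(0.76, 0.00, 0.96, 0.13)


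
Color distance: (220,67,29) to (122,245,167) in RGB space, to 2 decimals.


d = √[(R₁-R₂)² + (G₁-G₂)² + (B₁-B₂)²]
d = √[(220-122)² + (67-245)² + (29-167)²]
d = √[9604 + 31684 + 19044]
d = √60332
d ≈ 245.63


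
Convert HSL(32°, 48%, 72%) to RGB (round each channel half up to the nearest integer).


H=32°, S=0.48, L=0.72
C = (1-|2L-1|)×S = (1-|0.44|)×0.48 = 0.2688
H' = H/60 = 32/60 ≈ 0.5333; X = C×(1-|H' mod 2 - 1|) = 0.14336
m = L - C/2 = 0.72 - 0.1344 = 0.5856
Sector ⌊H'⌋ = 0 → (R',G',B') = (0.2688, 0.14336, 0.0)
RGB = ((R'+m)×255, (G'+m)×255, (B'+m)×255) = (217.872, 185.8848, 149.328)
Round half up → RGB(218, 186, 149)


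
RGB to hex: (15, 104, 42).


R = 15 → 0F (hex)
G = 104 → 68 (hex)
B = 42 → 2A (hex)
Hex = #0F682A


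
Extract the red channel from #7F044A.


Color: #7F044A
R = 7F = 127
G = 04 = 4
B = 4A = 74
Red = 127


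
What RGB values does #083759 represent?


08 → 8 (R)
37 → 55 (G)
59 → 89 (B)
= RGB(8, 55, 89)


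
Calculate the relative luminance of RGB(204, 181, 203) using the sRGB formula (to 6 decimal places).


Linearize each channel (sRGB transfer function): c = v/255; c_lin = c/12.92 if c ≤ 0.04045, else ((c+0.055)/1.055)^2.4
  R: 204/255 ≈ 0.800000 > 0.04045 → ((0.800000+0.055)/1.055)^2.4 ≈ 0.603827
  G: 181/255 ≈ 0.709804 > 0.04045 → ((0.709804+0.055)/1.055)^2.4 ≈ 0.462077
  B: 203/255 ≈ 0.796078 > 0.04045 → ((0.796078+0.055)/1.055)^2.4 ≈ 0.597202
R_lin = 0.603827, G_lin = 0.462077, B_lin = 0.597202
L = 0.2126×R + 0.7152×G + 0.0722×B
L = 0.2126×0.603827 + 0.7152×0.462077 + 0.0722×0.597202
L ≈ 0.501969


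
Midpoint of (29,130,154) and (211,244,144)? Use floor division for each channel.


Midpoint: each channel = ⌊(C₁+C₂)/2⌋
R: ⌊(29+211)/2⌋ = 120
G: ⌊(130+244)/2⌋ = 187
B: ⌊(154+144)/2⌋ = 149
= RGB(120, 187, 149)


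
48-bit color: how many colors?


Colors = 2^bits = 2^48
= 281,474,976,710,656 colors


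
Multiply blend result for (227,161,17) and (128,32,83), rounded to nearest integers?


Multiply: C = A×B/255, rounded to nearest integer
R: 227×128/255 = 29056/255 ≈ 113.945 → 114
G: 161×32/255 = 5152/255 ≈ 20.204 → 20
B: 17×83/255 = 1411/255 ≈ 5.533 → 6
= RGB(114, 20, 6)


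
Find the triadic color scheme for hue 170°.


Triadic: equally spaced at 120° intervals
H1 = 170°
H2 = (170 + 120) mod 360 = 290°
H3 = (170 + 240) mod 360 = 50°
Triadic = 170°, 290°, 50°


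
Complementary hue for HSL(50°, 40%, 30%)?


Complement = opposite side of color wheel = hue + 180°
H' = (50 + 180) mod 360 = 230°
S and L unchanged.
= HSL(230°, 40%, 30%)


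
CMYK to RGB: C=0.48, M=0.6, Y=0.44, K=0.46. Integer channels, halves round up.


R = 255 × (1-C) × (1-K) = 255 × 0.52 × 0.54 = 71.604 → 72
G = 255 × (1-M) × (1-K) = 255 × 0.40 × 0.54 = 55.08 → 55
B = 255 × (1-Y) × (1-K) = 255 × 0.56 × 0.54 = 77.112 → 77
= RGB(72, 55, 77)


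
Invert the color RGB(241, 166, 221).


Invert: (255-R, 255-G, 255-B)
R: 255-241 = 14
G: 255-166 = 89
B: 255-221 = 34
= RGB(14, 89, 34)


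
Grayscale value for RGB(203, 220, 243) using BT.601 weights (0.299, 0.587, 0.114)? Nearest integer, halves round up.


Gray = 0.299×R + 0.587×G + 0.114×B
Gray = 0.299×203 + 0.587×220 + 0.114×243
Gray = 60.697 + 129.140 + 27.702
Gray = 217.539 → round half up → 218
Gray = 218


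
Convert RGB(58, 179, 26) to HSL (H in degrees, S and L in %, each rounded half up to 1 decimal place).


Normalize: R'=58/255≈0.2275, G'=179/255≈0.7020, B'=26/255≈0.1020
Max=179/255, Min=26/255, Δ=Max-Min=153/255
L = (Max+Min)/2 = (179+26)/510 = 205/510 = 0.40196… → L = 40.2%
L ≤ 0.5 → S = Δ/(Max+Min) = 153/(179+26) = 153/205 = 0.74634… → S = 74.6%
(the 1/255 factors cancel in S and H, so raw channel differences can be used)
Max is G' → H = 60 × ((B-R)/Δ + 2) = 60 × ((26-58)/153 + 2)
  -32/153 + 2 = -0.2091… + 2 = 1.7908…
  H = 60 × 1.7908… = 107.450…° → H = 107.5°
= HSL(107.5°, 74.6%, 40.2%)


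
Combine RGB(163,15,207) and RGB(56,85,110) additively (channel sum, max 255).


Additive: each channel = min(255, C₁+C₂)
R: 163+56 = 219 → 219
G: 15+85 = 100 → 100
B: 207+110 = 317 → 255
= RGB(219, 100, 255)


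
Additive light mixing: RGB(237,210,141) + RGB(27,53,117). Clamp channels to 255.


Additive: each channel = min(255, C₁+C₂)
R: 237+27 = 264 → 255
G: 210+53 = 263 → 255
B: 141+117 = 258 → 255
= RGB(255, 255, 255)


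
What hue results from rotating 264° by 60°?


New hue = (H + rotation) mod 360
New hue = (264 + 60) mod 360
= 324 mod 360
= 324°


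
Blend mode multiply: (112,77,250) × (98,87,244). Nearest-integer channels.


Multiply: C = A×B/255, rounded to nearest integer
R: 112×98/255 = 10976/255 ≈ 43.043 → 43
G: 77×87/255 = 6699/255 ≈ 26.271 → 26
B: 250×244/255 = 61000/255 ≈ 239.216 → 239
= RGB(43, 26, 239)
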